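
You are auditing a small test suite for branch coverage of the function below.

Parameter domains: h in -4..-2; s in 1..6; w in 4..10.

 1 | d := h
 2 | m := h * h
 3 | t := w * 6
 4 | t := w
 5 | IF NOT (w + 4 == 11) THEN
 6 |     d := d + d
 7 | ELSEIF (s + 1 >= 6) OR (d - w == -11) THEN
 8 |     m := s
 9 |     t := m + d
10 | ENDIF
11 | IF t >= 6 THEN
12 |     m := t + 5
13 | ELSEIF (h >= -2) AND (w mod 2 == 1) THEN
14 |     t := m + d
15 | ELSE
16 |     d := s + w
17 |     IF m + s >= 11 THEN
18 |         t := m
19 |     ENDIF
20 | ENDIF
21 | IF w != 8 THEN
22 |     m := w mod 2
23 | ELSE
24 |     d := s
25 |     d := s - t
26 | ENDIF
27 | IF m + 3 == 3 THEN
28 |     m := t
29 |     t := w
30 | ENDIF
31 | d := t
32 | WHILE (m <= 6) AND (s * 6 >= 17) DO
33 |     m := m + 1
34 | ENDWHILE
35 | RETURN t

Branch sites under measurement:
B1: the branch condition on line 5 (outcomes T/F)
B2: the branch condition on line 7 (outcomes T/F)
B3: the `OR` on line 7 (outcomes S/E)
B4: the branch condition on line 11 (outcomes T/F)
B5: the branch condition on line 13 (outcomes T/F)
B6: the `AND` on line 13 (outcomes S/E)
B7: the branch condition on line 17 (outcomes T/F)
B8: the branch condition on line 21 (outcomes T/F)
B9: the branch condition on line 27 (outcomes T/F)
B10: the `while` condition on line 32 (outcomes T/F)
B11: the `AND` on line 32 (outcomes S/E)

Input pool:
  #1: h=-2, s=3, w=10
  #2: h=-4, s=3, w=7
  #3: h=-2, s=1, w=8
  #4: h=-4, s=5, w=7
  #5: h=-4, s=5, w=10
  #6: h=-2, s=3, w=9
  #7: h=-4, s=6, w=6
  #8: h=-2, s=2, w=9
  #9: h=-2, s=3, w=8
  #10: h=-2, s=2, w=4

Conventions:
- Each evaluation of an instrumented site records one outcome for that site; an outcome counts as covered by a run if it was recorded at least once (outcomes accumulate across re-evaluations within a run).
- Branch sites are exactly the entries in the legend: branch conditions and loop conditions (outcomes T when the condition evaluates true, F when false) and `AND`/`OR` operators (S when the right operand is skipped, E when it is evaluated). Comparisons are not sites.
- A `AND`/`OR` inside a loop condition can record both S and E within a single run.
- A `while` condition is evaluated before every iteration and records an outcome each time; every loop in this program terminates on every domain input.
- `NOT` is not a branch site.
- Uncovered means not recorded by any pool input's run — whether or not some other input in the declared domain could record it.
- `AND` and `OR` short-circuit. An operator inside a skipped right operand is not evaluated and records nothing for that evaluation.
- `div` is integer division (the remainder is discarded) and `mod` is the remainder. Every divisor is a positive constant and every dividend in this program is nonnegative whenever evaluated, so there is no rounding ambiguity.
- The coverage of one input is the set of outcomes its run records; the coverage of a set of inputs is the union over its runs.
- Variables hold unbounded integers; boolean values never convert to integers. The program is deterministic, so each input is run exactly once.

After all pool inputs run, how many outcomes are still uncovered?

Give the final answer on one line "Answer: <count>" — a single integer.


input #1 (h=-2, s=3, w=10): events B1->T, B4->T, B8->T, B9->T, B11->S, B10->F; covers B1=T, B4=T, B8=T, B9=T, B10=F, B11=S
input #2 (h=-4, s=3, w=7): events B1->F, B3->E, B2->T, B4->F, B6->S, B5->F, B7->F, B8->T, B9->F, B11->E, B10->T, B11->E, B10->T, B11->E, ...; covers B1=F, B2=T, B3=E, B4=F, B5=F, B6=S, B7=F, B8=T, B9=F, B10=T, B10=F, B11=S, B11=E
input #3 (h=-2, s=1, w=8): events B1->T, B4->T, B8->F, B9->F, B11->S, B10->F; covers B1=T, B4=T, B8=F, B9=F, B10=F, B11=S
input #4 (h=-4, s=5, w=7): events B1->F, B3->S, B2->T, B4->F, B6->S, B5->F, B7->F, B8->T, B9->F, B11->E, B10->T, B11->E, B10->T, B11->E, ...; covers B1=F, B2=T, B3=S, B4=F, B5=F, B6=S, B7=F, B8=T, B9=F, B10=T, B10=F, B11=S, B11=E
input #5 (h=-4, s=5, w=10): events B1->T, B4->T, B8->T, B9->T, B11->S, B10->F; covers B1=T, B4=T, B8=T, B9=T, B10=F, B11=S
input #6 (h=-2, s=3, w=9): events B1->T, B4->T, B8->T, B9->F, B11->E, B10->T, B11->E, B10->T, B11->E, B10->T, B11->E, B10->T, B11->E, B10->T, ...; covers B1=T, B4=T, B8=T, B9=F, B10=T, B10=F, B11=S, B11=E
input #7 (h=-4, s=6, w=6): events B1->T, B4->T, B8->T, B9->T, B11->E, B10->T, B11->S, B10->F; covers B1=T, B4=T, B8=T, B9=T, B10=T, B10=F, B11=S, B11=E
input #8 (h=-2, s=2, w=9): events B1->T, B4->T, B8->T, B9->F, B11->E, B10->F; covers B1=T, B4=T, B8=T, B9=F, B10=F, B11=E
input #9 (h=-2, s=3, w=8): events B1->T, B4->T, B8->F, B9->F, B11->S, B10->F; covers B1=T, B4=T, B8=F, B9=F, B10=F, B11=S
input #10 (h=-2, s=2, w=4): events B1->T, B4->F, B6->E, B5->F, B7->F, B8->T, B9->T, B11->E, B10->F; covers B1=T, B4=F, B5=F, B6=E, B7=F, B8=T, B9=T, B10=F, B11=E
union over the pool: B1=T, B1=F, B2=T, B3=S, B3=E, B4=T, B4=F, B5=F, B6=S, B6=E, B7=F, B8=T, B8=F, B9=T, B9=F, B10=T, B10=F, B11=S, B11=E
uncovered (3 of 22): B2=F, B5=T, B7=T
Answer: 3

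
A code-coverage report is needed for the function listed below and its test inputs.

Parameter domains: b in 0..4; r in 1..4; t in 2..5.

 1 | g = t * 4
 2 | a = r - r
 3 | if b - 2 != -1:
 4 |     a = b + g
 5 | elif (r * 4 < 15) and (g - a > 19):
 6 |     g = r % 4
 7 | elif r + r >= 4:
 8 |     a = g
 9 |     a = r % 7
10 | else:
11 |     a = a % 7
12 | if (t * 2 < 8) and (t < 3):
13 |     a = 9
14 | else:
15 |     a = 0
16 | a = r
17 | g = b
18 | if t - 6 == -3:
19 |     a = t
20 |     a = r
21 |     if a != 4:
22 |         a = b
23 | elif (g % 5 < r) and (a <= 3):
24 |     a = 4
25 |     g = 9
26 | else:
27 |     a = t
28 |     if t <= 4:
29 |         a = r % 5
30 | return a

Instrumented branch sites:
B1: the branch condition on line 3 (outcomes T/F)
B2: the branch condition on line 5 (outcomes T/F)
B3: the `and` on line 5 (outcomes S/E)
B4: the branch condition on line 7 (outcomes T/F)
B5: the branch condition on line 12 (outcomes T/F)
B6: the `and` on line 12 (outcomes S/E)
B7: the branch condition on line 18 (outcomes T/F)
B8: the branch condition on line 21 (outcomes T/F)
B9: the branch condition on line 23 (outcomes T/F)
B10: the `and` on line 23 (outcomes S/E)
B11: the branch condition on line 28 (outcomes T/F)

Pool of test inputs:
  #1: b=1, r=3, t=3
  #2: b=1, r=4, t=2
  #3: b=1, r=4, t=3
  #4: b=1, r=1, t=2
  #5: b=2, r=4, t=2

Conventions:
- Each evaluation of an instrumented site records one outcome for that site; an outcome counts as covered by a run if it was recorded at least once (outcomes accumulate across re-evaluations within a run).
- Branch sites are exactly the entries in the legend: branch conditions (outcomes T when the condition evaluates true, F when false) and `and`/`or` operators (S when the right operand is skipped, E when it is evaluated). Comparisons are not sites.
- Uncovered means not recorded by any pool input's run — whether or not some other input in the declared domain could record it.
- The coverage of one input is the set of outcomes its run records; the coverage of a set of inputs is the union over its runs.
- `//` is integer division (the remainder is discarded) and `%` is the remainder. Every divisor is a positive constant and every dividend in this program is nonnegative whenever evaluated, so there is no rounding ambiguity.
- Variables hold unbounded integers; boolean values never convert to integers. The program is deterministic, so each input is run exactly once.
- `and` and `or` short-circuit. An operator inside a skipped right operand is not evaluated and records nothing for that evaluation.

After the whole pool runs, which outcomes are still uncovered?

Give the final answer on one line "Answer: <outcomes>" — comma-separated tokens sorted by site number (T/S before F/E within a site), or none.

input #1, b=1, r=3, t=3: events B1->F, B3->E, B2->F, B4->T, B6->E, B5->F, B7->T, B8->T; outcomes B1=F, B2=F, B3=E, B4=T, B5=F, B6=E, B7=T, B8=T
input #2, b=1, r=4, t=2: events B1->F, B3->S, B2->F, B4->T, B6->E, B5->T, B7->F, B10->E, B9->F, B11->T; outcomes B1=F, B2=F, B3=S, B4=T, B5=T, B6=E, B7=F, B9=F, B10=E, B11=T
input #3, b=1, r=4, t=3: events B1->F, B3->S, B2->F, B4->T, B6->E, B5->F, B7->T, B8->F; outcomes B1=F, B2=F, B3=S, B4=T, B5=F, B6=E, B7=T, B8=F
input #4, b=1, r=1, t=2: events B1->F, B3->E, B2->F, B4->F, B6->E, B5->T, B7->F, B10->S, B9->F, B11->T; outcomes B1=F, B2=F, B3=E, B4=F, B5=T, B6=E, B7=F, B9=F, B10=S, B11=T
input #5, b=2, r=4, t=2: events B1->T, B6->E, B5->T, B7->F, B10->E, B9->F, B11->T; outcomes B1=T, B5=T, B6=E, B7=F, B9=F, B10=E, B11=T
union over the pool: B1=T, B1=F, B2=F, B3=S, B3=E, B4=T, B4=F, B5=T, B5=F, B6=E, B7=T, B7=F, B8=T, B8=F, B9=F, B10=S, B10=E, B11=T
uncovered (4 of 22): B2=T, B6=S, B9=T, B11=F

Answer: B2=T, B6=S, B9=T, B11=F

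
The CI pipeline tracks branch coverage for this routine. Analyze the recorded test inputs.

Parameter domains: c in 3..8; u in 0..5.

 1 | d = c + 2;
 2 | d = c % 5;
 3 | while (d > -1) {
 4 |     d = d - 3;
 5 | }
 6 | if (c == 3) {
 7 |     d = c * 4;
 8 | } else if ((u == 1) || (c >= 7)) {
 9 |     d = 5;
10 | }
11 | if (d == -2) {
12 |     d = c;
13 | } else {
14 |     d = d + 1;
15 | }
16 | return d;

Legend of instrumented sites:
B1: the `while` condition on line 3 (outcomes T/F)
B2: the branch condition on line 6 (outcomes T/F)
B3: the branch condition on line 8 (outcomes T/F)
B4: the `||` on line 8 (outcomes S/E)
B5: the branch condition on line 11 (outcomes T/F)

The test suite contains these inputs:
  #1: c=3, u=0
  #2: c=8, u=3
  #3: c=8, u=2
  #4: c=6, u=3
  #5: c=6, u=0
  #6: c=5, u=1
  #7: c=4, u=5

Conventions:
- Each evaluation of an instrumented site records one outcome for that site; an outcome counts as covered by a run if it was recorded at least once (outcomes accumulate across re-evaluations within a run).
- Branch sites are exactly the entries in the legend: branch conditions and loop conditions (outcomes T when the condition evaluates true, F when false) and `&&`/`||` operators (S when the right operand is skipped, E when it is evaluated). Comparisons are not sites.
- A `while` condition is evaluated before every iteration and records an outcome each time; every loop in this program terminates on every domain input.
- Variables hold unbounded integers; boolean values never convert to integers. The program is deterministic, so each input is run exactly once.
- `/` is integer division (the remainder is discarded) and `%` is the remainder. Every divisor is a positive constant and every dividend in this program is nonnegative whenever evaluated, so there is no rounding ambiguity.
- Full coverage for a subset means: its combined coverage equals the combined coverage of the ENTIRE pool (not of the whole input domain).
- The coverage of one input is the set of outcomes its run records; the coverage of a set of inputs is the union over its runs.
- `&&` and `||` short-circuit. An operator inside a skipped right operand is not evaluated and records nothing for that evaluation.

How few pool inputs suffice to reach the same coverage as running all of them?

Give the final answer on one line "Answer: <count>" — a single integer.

input #1, c=3, u=0: events B1->T, B1->T, B1->F, B2->T, B5->F; outcomes B1=T, B1=F, B2=T, B5=F
input #2, c=8, u=3: events B1->T, B1->T, B1->F, B2->F, B4->E, B3->T, B5->F; outcomes B1=T, B1=F, B2=F, B3=T, B4=E, B5=F
input #3, c=8, u=2: events B1->T, B1->T, B1->F, B2->F, B4->E, B3->T, B5->F; outcomes B1=T, B1=F, B2=F, B3=T, B4=E, B5=F
input #4, c=6, u=3: events B1->T, B1->F, B2->F, B4->E, B3->F, B5->T; outcomes B1=T, B1=F, B2=F, B3=F, B4=E, B5=T
input #5, c=6, u=0: events B1->T, B1->F, B2->F, B4->E, B3->F, B5->T; outcomes B1=T, B1=F, B2=F, B3=F, B4=E, B5=T
input #6, c=5, u=1: events B1->T, B1->F, B2->F, B4->S, B3->T, B5->F; outcomes B1=T, B1=F, B2=F, B3=T, B4=S, B5=F
input #7, c=4, u=5: events B1->T, B1->T, B1->F, B2->F, B4->E, B3->F, B5->T; outcomes B1=T, B1=F, B2=F, B3=F, B4=E, B5=T
together the pool reaches 10 outcomes: B1=T, B1=F, B2=T, B2=F, B3=T, B3=F, B4=S, B4=E, B5=T, B5=F
size 1 is not enough: best union over all size-1 subsets is 6/10
size 2 is not enough: best union over all size-2 subsets is 9/10
at size 3, {1, 4, 6} reaches all 10 outcomes; every lexicographically earlier size-3 subset fails

Answer: 3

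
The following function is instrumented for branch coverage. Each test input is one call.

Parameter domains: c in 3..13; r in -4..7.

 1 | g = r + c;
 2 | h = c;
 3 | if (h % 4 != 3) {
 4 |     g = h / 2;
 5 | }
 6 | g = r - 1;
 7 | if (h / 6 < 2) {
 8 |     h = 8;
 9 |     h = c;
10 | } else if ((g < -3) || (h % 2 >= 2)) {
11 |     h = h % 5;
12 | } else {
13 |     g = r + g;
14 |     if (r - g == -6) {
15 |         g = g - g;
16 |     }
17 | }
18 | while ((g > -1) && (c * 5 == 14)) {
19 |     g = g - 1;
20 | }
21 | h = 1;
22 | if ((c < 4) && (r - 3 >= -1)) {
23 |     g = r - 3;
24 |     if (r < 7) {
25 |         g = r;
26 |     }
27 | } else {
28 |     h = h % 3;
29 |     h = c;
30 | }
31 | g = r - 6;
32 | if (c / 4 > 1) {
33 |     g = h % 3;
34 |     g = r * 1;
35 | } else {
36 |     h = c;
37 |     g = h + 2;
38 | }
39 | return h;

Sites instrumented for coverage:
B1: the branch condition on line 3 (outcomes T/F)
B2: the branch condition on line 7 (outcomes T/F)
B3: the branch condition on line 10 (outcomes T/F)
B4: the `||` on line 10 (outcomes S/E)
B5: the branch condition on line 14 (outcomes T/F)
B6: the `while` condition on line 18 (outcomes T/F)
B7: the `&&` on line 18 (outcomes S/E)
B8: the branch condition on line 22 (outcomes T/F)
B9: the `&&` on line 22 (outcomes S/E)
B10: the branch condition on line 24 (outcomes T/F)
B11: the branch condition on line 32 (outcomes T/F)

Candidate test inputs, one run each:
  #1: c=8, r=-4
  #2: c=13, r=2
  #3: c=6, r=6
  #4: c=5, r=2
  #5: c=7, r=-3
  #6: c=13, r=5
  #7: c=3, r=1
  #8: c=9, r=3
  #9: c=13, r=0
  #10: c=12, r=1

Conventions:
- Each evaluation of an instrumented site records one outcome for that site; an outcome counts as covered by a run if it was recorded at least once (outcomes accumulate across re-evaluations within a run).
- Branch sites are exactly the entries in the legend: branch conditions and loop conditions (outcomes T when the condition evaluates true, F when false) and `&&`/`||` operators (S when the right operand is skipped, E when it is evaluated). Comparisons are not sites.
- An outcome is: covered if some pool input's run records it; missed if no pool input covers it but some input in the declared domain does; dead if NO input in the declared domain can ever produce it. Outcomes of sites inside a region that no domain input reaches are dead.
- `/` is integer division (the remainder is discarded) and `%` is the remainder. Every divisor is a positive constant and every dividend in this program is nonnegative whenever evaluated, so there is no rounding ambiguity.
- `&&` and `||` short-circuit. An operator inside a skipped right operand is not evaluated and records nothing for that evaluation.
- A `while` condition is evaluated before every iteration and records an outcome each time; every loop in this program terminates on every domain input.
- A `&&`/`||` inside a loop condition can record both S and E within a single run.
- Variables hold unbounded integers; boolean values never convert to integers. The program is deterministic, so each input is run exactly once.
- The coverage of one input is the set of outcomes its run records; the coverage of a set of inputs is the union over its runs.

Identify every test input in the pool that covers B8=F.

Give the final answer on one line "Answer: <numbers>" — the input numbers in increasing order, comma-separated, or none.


input #1 (c=8, r=-4): produces B8=F
input #2 (c=13, r=2): produces B8=F
input #3 (c=6, r=6): produces B8=F
input #4 (c=5, r=2): produces B8=F
input #5 (c=7, r=-3): produces B8=F
input #6 (c=13, r=5): produces B8=F
input #7 (c=3, r=1): produces B8=F
input #8 (c=9, r=3): produces B8=F
input #9 (c=13, r=0): produces B8=F
input #10 (c=12, r=1): produces B8=F
Answer: 1, 2, 3, 4, 5, 6, 7, 8, 9, 10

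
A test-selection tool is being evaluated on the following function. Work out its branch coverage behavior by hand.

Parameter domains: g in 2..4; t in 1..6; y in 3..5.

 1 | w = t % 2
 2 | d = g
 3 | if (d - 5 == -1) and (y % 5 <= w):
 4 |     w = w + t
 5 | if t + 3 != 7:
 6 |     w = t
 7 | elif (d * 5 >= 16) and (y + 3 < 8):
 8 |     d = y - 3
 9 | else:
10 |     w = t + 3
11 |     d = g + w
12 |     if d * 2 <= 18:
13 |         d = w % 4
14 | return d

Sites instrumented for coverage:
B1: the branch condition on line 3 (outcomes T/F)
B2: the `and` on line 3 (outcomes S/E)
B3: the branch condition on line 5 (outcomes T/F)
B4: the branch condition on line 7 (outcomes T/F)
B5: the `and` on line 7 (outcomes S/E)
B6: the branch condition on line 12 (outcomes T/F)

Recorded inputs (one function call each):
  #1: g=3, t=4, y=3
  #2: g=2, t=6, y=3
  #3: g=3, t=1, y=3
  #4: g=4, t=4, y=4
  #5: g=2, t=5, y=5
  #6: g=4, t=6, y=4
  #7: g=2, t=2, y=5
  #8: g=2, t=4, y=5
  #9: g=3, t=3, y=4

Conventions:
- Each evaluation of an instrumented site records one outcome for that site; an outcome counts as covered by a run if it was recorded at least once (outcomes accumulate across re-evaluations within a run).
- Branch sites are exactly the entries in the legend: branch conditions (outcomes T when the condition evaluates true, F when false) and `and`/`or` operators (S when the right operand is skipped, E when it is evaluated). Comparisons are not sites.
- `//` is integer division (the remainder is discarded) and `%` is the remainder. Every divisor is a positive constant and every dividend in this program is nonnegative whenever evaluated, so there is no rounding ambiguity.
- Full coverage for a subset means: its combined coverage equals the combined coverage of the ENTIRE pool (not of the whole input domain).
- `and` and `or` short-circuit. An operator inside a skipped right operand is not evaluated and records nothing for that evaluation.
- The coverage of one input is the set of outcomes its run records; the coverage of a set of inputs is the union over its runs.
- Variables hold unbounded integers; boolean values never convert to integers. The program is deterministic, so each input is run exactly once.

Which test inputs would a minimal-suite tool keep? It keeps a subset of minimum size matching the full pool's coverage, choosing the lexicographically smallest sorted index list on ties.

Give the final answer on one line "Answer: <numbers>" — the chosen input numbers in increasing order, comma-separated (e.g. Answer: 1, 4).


#1 (g=3, t=4, y=3) -> B2->S, B1->F, B3->F, B5->S, B4->F, B6->F; covered: B1=F, B2=S, B3=F, B4=F, B5=S, B6=F
#2 (g=2, t=6, y=3) -> B2->S, B1->F, B3->T; covered: B1=F, B2=S, B3=T
#3 (g=3, t=1, y=3) -> B2->S, B1->F, B3->T; covered: B1=F, B2=S, B3=T
#4 (g=4, t=4, y=4) -> B2->E, B1->F, B3->F, B5->E, B4->T; covered: B1=F, B2=E, B3=F, B4=T, B5=E
#5 (g=2, t=5, y=5) -> B2->S, B1->F, B3->T; covered: B1=F, B2=S, B3=T
#6 (g=4, t=6, y=4) -> B2->E, B1->F, B3->T; covered: B1=F, B2=E, B3=T
#7 (g=2, t=2, y=5) -> B2->S, B1->F, B3->T; covered: B1=F, B2=S, B3=T
#8 (g=2, t=4, y=5) -> B2->S, B1->F, B3->F, B5->S, B4->F, B6->T; covered: B1=F, B2=S, B3=F, B4=F, B5=S, B6=T
#9 (g=3, t=3, y=4) -> B2->S, B1->F, B3->T; covered: B1=F, B2=S, B3=T
union over all inputs: B1=F, B2=S, B2=E, B3=T, B3=F, B4=T, B4=F, B5=S, B5=E, B6=T, B6=F (11 outcomes)
no size-1 subset reaches all 11 outcomes (best union: 6/11)
no size-2 subset reaches all 11 outcomes (best union: 9/11)
no size-3 subset reaches all 11 outcomes (best union: 10/11)
inputs {1, 2, 4, 8} (size 4) cover everything; no size-4 subset with a lexicographically smaller index list covers all 11
Answer: 1, 2, 4, 8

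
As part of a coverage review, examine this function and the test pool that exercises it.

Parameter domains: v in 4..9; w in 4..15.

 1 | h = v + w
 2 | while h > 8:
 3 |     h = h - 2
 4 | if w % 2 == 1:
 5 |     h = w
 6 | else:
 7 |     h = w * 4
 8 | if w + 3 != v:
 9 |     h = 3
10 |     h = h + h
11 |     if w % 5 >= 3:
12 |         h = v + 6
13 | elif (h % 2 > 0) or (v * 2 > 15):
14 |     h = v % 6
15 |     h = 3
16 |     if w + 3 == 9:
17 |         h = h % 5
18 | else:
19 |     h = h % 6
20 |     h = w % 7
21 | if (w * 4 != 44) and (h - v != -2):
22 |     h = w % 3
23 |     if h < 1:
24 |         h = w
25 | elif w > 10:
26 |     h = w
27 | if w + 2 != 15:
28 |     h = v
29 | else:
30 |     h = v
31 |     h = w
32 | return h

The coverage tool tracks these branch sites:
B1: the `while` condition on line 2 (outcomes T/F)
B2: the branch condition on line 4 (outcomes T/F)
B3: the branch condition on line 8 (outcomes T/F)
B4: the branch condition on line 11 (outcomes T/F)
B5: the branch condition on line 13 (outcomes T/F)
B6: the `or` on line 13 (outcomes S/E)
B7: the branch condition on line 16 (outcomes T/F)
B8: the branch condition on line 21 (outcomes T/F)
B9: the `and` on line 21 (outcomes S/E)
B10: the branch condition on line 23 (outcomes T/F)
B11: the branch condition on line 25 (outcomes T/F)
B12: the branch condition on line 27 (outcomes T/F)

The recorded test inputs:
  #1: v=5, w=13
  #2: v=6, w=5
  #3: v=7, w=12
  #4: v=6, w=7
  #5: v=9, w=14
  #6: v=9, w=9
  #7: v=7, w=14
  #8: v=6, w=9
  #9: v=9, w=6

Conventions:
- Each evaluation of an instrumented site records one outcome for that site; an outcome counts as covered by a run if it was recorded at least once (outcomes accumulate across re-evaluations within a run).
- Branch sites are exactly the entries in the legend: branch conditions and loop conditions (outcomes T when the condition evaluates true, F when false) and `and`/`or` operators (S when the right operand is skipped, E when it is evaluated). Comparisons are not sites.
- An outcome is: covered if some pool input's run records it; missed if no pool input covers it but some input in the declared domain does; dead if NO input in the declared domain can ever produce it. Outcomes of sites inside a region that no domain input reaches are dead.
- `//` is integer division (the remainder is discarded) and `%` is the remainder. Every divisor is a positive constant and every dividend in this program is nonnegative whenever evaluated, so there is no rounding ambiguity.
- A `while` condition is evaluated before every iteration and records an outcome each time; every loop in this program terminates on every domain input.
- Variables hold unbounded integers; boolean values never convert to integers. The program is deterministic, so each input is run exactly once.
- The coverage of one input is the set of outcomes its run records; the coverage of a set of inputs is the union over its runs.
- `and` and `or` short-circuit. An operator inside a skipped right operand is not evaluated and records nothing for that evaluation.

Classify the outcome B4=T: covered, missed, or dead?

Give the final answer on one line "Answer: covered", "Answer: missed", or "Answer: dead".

B4=T is recorded by pool input(s) 1, 5, 6, 7, 8 -> covered

Answer: covered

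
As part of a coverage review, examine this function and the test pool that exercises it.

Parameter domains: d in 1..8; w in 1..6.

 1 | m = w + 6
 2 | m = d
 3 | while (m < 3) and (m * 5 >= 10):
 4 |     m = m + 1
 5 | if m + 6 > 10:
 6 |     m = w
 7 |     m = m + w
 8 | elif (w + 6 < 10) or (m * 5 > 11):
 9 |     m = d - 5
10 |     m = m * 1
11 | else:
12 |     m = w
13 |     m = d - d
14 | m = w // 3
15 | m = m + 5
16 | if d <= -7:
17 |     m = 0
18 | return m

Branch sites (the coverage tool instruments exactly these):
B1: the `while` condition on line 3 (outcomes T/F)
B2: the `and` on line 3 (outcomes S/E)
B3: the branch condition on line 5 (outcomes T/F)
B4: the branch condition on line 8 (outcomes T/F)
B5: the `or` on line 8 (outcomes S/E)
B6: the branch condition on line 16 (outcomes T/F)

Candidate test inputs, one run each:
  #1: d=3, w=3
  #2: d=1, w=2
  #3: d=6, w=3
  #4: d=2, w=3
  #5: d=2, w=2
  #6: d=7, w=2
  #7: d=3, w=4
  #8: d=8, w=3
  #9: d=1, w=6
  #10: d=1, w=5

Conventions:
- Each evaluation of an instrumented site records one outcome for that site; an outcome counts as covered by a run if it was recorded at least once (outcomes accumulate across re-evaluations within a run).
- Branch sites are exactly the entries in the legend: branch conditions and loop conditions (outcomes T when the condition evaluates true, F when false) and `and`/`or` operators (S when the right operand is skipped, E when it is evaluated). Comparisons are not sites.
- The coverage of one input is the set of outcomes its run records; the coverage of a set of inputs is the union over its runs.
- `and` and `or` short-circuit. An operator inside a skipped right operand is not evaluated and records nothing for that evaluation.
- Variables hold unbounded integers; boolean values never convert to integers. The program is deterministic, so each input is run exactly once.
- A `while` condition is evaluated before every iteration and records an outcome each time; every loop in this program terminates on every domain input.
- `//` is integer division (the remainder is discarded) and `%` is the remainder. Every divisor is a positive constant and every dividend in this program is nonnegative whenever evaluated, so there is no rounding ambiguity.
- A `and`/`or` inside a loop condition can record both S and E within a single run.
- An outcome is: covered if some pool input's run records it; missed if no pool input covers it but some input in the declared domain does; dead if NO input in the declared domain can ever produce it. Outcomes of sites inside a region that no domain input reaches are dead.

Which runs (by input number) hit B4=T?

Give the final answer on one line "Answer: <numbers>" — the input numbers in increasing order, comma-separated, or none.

input #1 (d=3, w=3): covers B4=T
input #2 (d=1, w=2): covers B4=T
input #3 (d=6, w=3): misses B4=T
input #4 (d=2, w=3): covers B4=T
input #5 (d=2, w=2): covers B4=T
input #6 (d=7, w=2): misses B4=T
input #7 (d=3, w=4): covers B4=T
input #8 (d=8, w=3): misses B4=T
input #9 (d=1, w=6): misses B4=T
input #10 (d=1, w=5): misses B4=T

Answer: 1, 2, 4, 5, 7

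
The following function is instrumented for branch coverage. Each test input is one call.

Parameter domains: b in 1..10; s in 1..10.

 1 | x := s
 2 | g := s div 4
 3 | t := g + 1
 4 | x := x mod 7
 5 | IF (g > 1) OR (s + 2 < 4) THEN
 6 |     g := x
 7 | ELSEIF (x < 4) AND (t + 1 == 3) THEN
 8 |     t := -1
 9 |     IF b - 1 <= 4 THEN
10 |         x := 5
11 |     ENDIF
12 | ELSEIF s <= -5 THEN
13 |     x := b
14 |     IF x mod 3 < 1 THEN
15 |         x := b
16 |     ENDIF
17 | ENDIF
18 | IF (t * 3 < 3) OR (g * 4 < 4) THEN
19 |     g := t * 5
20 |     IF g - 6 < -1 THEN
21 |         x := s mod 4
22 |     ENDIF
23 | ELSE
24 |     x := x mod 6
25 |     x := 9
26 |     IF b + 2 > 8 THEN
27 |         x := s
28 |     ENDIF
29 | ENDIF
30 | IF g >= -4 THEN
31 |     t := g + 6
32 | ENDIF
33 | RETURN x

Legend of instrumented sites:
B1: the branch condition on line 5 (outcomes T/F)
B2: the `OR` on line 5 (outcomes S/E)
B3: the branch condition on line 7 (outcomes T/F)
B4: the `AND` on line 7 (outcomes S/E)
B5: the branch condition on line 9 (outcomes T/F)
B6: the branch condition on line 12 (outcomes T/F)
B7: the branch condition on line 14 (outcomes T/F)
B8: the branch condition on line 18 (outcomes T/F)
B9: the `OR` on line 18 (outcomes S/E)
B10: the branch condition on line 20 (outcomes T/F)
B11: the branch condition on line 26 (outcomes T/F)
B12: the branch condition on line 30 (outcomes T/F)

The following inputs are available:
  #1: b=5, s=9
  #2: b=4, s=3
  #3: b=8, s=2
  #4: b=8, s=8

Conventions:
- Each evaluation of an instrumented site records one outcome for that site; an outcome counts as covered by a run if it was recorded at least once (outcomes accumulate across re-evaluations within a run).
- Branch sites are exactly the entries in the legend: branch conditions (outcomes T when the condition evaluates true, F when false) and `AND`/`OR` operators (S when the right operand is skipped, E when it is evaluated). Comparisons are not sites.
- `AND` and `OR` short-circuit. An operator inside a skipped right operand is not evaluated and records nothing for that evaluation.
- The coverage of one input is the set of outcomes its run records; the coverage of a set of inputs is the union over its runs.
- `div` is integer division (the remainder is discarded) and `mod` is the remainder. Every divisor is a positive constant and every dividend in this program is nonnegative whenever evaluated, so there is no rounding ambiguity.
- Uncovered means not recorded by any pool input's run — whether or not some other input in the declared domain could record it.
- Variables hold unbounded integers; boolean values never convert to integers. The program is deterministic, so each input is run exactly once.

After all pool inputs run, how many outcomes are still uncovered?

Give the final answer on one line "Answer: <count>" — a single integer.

input #1, b=5, s=9: events B2->S, B1->T, B9->E, B8->F, B11->F, B12->T; outcomes B1=T, B2=S, B8=F, B9=E, B11=F, B12=T
input #2, b=4, s=3: events B2->E, B1->F, B4->E, B3->F, B6->F, B9->E, B8->T, B10->F, B12->T; outcomes B1=F, B2=E, B3=F, B4=E, B6=F, B8=T, B9=E, B10=F, B12=T
input #3, b=8, s=2: events B2->E, B1->F, B4->E, B3->F, B6->F, B9->E, B8->T, B10->F, B12->T; outcomes B1=F, B2=E, B3=F, B4=E, B6=F, B8=T, B9=E, B10=F, B12=T
input #4, b=8, s=8: events B2->S, B1->T, B9->E, B8->F, B11->T, B12->T; outcomes B1=T, B2=S, B8=F, B9=E, B11=T, B12=T
union over the pool: B1=T, B1=F, B2=S, B2=E, B3=F, B4=E, B6=F, B8=T, B8=F, B9=E, B10=F, B11=T, B11=F, B12=T
uncovered (10 of 24): B3=T, B4=S, B5=T, B5=F, B6=T, B7=T, B7=F, B9=S, B10=T, B12=F

Answer: 10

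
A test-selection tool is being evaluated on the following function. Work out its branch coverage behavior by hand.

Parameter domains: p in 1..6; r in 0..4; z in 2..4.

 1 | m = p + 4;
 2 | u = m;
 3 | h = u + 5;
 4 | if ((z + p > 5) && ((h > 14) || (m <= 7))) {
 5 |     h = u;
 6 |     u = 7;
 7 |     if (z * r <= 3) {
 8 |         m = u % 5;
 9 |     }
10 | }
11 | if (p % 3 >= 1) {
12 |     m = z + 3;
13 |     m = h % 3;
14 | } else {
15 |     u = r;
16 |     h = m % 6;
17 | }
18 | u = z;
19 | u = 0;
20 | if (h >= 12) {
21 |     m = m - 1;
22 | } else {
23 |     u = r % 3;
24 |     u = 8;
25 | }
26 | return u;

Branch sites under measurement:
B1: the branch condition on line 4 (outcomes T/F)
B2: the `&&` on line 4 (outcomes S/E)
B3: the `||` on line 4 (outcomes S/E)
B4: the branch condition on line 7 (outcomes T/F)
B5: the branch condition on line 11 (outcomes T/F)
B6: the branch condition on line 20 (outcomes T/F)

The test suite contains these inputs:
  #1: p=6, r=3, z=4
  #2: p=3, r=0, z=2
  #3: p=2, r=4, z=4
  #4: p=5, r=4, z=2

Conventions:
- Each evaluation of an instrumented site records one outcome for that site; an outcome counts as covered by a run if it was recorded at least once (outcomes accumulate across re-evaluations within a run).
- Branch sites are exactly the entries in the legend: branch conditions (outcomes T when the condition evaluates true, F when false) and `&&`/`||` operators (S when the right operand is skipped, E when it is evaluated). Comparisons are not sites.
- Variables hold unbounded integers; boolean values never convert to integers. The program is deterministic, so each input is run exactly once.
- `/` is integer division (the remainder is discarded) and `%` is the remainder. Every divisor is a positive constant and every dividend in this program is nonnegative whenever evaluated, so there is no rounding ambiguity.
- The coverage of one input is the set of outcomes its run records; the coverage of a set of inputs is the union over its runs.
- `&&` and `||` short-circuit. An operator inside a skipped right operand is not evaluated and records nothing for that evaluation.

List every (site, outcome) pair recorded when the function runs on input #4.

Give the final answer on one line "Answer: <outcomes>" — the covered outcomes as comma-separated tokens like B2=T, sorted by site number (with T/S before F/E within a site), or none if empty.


Running input #4 (p=5, r=4, z=2), event by event:
  B2->E, B3->E, B1->F, B5->T, B6->T
distinct outcomes covered: B1=F, B2=E, B3=E, B5=T, B6=T
Answer: B1=F, B2=E, B3=E, B5=T, B6=T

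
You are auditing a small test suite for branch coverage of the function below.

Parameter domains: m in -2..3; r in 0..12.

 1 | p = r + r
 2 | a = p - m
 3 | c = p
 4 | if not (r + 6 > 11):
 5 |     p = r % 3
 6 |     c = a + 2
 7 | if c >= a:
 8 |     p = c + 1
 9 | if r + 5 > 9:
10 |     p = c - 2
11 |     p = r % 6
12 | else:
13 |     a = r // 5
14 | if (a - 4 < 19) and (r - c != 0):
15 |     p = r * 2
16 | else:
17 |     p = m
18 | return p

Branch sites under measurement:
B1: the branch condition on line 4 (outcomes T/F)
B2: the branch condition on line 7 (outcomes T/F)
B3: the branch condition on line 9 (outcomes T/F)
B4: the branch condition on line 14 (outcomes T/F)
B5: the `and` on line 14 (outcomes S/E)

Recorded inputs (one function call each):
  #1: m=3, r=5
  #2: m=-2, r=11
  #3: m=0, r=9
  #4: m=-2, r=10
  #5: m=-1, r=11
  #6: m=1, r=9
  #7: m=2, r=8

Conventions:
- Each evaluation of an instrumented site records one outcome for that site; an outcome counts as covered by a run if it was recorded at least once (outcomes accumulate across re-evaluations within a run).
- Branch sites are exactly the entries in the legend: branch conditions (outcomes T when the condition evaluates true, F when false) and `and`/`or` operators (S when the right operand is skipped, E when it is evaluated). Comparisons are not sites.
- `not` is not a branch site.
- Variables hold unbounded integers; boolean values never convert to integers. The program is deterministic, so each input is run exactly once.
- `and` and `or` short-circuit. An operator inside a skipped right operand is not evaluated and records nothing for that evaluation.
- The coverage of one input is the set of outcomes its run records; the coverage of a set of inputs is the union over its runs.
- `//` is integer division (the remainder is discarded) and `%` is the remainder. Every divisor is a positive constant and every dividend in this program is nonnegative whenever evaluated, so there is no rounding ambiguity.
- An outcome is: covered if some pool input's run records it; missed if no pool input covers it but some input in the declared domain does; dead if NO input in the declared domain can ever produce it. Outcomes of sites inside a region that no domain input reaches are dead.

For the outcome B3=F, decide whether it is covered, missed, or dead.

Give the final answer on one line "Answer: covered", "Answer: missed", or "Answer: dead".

no pool input records B3=F
but domain input (m=-2, r=0) does record it -> reachable, so missed

Answer: missed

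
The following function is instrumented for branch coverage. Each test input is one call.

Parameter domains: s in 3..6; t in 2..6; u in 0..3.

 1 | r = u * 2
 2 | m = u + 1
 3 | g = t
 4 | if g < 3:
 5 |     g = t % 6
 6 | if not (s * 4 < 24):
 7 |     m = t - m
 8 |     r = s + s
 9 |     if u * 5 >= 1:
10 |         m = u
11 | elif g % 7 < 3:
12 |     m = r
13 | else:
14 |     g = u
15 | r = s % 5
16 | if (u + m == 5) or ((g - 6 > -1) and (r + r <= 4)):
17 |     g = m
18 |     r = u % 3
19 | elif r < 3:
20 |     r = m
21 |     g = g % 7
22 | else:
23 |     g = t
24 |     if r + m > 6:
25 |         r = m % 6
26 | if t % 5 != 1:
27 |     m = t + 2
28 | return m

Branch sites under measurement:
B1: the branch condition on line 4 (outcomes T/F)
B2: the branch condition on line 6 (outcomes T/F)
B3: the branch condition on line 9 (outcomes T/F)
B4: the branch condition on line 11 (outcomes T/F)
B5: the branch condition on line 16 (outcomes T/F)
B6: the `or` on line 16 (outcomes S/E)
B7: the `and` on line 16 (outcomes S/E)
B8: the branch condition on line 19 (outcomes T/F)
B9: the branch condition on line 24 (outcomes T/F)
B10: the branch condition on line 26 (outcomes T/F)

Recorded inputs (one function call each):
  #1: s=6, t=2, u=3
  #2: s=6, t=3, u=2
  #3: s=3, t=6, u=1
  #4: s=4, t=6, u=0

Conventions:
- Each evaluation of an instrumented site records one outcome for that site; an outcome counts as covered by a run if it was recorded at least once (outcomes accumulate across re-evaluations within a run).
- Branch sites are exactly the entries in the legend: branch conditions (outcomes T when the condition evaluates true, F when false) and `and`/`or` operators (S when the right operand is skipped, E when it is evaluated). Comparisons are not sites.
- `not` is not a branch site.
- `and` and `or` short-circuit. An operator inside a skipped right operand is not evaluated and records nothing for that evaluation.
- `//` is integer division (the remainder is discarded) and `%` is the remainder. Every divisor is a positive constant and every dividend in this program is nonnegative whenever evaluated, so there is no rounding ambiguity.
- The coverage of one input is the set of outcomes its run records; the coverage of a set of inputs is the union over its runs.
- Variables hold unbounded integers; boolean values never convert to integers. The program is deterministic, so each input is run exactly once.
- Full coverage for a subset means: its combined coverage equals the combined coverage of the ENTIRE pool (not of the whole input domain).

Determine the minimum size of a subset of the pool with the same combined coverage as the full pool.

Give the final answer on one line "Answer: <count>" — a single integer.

#1 (s=6, t=2, u=3) -> covered: B1=T, B2=T, B3=T, B5=F, B6=E, B7=S, B8=T, B10=T
#2 (s=6, t=3, u=2) -> covered: B1=F, B2=T, B3=T, B5=F, B6=E, B7=S, B8=T, B10=T
#3 (s=3, t=6, u=1) -> covered: B1=F, B2=F, B4=F, B5=F, B6=E, B7=S, B8=F, B9=F, B10=F
#4 (s=4, t=6, u=0) -> covered: B1=F, B2=F, B4=F, B5=F, B6=E, B7=S, B8=F, B9=F, B10=F
pool-wide coverage (14 outcomes): B1=T, B1=F, B2=T, B2=F, B3=T, B4=F, B5=F, B6=E, B7=S, B8=T, B8=F, B9=F, B10=T, B10=F
size 1 is not enough: best union over all size-1 subsets is 9/14
size 2: inputs {1, 3} cover all 14 outcomes, and no lexicographically smaller subset of this size does

Answer: 2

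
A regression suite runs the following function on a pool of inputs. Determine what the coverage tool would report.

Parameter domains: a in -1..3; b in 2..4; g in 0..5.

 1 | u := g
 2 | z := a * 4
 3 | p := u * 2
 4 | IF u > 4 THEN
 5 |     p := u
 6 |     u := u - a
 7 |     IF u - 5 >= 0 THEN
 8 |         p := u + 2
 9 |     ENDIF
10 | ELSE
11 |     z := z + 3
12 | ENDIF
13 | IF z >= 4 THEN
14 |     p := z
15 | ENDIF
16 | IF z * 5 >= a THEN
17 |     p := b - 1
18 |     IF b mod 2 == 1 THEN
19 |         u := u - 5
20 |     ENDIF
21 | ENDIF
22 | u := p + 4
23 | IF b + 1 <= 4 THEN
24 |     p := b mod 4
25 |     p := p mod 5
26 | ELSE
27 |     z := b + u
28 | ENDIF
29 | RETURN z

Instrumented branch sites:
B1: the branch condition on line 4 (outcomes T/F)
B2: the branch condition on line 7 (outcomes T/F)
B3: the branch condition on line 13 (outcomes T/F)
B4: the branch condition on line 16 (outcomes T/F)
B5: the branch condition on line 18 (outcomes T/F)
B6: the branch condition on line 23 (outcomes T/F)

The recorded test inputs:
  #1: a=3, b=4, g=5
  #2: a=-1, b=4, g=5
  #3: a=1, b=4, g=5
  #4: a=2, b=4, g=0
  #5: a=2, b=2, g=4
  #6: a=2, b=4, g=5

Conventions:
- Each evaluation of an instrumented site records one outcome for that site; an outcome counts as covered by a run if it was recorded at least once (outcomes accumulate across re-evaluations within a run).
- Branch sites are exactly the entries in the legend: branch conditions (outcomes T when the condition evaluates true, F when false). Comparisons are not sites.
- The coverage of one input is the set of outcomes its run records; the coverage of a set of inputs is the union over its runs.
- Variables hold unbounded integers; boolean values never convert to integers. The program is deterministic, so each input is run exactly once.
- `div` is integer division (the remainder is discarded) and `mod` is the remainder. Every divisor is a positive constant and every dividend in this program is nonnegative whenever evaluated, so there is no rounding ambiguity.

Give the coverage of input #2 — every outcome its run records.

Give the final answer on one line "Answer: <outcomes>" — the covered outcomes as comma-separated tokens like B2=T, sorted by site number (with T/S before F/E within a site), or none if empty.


Running input #2 (a=-1, b=4, g=5), event by event:
  B1->T, B2->T, B3->F, B4->F, B6->F
deduplicating events, the covered set is: B1=T, B2=T, B3=F, B4=F, B6=F
Answer: B1=T, B2=T, B3=F, B4=F, B6=F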